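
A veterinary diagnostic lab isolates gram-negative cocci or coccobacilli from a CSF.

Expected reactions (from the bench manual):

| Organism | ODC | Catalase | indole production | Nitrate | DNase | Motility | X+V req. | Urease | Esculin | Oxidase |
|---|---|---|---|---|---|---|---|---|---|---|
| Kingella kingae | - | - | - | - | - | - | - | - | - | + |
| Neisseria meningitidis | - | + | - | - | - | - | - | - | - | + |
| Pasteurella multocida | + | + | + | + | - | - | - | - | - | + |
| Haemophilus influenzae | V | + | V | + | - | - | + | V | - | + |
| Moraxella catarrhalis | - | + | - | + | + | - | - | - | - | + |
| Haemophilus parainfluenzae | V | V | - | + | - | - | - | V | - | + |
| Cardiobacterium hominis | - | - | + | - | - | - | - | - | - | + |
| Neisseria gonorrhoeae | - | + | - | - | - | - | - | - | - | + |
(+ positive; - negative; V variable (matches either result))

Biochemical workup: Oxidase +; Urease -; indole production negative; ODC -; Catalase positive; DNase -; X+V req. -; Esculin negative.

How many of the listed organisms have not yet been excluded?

Esculin -: all 8 remaining candidates are consistent.
Oxidase +: all 8 remaining candidates are consistent.
Catalase +: excludes Kingella kingae, Cardiobacterium hominis — 6 left.
ODC -: excludes Pasteurella multocida — 5 left.
DNase -: excludes Moraxella catarrhalis — 4 left.
Urease -: all 4 remaining candidates are consistent.
indole production -: all 4 remaining candidates are consistent.
X+V req. -: excludes Haemophilus influenzae — 3 left.
Still consistent: Haemophilus parainfluenzae, Neisseria gonorrhoeae, Neisseria meningitidis.

3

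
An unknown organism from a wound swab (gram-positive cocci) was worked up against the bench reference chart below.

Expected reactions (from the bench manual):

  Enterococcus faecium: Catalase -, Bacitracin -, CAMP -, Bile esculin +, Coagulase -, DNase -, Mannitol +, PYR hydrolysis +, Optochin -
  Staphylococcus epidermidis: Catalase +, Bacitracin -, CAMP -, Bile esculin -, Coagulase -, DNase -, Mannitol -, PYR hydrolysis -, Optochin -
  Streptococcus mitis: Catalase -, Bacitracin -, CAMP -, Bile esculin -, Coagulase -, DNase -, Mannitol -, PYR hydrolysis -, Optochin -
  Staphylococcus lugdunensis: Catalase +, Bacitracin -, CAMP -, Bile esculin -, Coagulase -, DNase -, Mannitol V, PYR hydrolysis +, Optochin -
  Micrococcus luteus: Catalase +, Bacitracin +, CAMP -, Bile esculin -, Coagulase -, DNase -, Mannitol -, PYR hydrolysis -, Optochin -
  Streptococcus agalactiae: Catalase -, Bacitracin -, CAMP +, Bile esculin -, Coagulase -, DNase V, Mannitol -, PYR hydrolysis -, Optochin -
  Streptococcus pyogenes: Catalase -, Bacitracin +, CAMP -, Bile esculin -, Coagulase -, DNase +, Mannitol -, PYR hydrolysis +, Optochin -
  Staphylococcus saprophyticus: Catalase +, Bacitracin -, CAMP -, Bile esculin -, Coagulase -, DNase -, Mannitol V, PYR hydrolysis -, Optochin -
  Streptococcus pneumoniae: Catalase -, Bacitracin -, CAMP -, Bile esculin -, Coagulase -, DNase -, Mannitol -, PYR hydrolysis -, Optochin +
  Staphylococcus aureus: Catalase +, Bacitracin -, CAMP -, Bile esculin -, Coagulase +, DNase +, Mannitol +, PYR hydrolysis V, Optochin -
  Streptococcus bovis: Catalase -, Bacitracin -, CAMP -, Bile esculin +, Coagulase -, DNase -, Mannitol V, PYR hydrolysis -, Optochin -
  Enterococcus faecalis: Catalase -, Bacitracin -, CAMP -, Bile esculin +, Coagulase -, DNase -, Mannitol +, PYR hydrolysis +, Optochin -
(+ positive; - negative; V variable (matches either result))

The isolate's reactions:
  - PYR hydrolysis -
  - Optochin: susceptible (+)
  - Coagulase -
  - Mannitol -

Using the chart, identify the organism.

Optochin +: excludes 11 organisms — 1 left.
PYR hydrolysis -: the one remaining candidate is consistent.
Coagulase -: the one remaining candidate is consistent.
Mannitol -: the one remaining candidate is consistent.

Streptococcus pneumoniae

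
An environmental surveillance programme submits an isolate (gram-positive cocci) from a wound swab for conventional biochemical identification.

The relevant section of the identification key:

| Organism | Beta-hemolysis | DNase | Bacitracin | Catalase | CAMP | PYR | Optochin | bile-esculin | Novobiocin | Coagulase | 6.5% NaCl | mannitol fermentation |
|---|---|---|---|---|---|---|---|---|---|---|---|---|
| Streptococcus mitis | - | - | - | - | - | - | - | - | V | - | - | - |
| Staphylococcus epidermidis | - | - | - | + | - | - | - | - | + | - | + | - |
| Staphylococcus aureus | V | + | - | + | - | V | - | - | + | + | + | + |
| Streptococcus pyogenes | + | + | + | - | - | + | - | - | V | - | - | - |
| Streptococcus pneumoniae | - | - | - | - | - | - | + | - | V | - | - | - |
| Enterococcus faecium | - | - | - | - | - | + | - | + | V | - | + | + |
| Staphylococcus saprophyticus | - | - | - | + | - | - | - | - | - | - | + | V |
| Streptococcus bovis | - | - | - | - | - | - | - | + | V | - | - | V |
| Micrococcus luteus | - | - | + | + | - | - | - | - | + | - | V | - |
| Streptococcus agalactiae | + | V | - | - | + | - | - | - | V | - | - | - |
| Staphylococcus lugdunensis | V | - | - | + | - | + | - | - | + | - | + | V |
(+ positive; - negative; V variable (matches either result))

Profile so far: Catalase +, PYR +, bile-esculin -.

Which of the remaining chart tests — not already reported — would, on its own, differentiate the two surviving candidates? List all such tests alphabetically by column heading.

Coagulase, DNase

PYR +: excludes 7 organisms — 4 left.
Catalase +: excludes Streptococcus pyogenes, Enterococcus faecium — 2 left.
bile-esculin -: all 2 remaining candidates are consistent.
Two candidates remain: Staphylococcus aureus and Staphylococcus lugdunensis.
  Beta-hemolysis: V vs V — variable for at least one, does not separate.
  DNase: Staphylococcus aureus +, Staphylococcus lugdunensis - — discriminates.
  Bacitracin: - vs - — same for both, does not separate.
  CAMP: - vs - — same for both, does not separate.
  Optochin: - vs - — same for both, does not separate.
  Novobiocin: + vs + — same for both, does not separate.
  Coagulase: Staphylococcus aureus +, Staphylococcus lugdunensis - — discriminates.
  6.5% NaCl: + vs + — same for both, does not separate.
  mannitol fermentation: + vs V — variable for at least one, does not separate.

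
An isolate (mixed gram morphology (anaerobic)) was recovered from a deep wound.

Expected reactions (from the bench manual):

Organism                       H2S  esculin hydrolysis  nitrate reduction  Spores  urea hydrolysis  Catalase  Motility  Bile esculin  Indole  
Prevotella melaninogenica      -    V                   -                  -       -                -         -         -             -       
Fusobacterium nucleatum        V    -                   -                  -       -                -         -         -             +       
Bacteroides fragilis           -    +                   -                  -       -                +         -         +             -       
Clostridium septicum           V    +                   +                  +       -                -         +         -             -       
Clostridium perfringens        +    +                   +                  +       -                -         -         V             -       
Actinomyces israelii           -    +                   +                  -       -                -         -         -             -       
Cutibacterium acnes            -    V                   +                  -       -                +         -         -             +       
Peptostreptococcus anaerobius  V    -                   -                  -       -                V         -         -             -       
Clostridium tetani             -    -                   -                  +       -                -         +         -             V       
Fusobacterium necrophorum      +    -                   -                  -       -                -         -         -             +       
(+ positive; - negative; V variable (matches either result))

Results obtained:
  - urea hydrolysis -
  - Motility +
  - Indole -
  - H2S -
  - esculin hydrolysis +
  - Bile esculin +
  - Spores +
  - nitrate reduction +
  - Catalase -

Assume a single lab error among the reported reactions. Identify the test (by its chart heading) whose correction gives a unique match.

Bile esculin

As reported, no row in the chart matches all 9 reactions.
Reversing nitrate reduction → still no organism matches.
Reversing Motility → still no organism matches.
Reversing urea hydrolysis → still no organism matches.
Reversing H2S → still no organism matches.
Reversing Spores → still no organism matches.
Reversing esculin hydrolysis → still no organism matches.
Reversing Indole → still no organism matches.
Reversing Bile esculin (to -) → unique match: Clostridium septicum.
Reversing Catalase → still no organism matches.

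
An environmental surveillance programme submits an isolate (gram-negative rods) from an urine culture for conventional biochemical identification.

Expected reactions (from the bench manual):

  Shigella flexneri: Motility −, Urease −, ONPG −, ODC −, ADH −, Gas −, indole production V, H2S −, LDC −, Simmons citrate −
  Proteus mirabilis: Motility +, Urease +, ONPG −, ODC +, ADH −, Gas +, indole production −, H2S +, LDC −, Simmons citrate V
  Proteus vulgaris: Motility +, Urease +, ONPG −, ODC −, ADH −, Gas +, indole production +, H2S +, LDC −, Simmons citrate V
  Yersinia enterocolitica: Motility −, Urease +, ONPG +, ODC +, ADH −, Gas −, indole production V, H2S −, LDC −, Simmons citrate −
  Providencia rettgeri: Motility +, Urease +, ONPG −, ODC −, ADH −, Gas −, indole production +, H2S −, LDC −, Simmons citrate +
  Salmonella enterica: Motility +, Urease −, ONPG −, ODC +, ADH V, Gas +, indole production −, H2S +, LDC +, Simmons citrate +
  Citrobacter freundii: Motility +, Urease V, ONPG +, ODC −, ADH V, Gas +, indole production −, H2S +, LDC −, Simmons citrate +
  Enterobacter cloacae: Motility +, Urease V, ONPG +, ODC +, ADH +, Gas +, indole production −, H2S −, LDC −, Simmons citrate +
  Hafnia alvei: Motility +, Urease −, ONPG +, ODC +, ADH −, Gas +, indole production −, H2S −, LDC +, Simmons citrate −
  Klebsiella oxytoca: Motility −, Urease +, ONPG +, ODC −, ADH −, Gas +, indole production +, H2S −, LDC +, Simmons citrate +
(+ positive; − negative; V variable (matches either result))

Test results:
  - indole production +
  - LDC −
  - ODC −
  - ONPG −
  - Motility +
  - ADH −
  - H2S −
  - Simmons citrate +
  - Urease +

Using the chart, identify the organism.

Providencia rettgeri

Simmons citrate +: excludes Shigella flexneri, Yersinia enterocolitica, Hafnia alvei — 7 left.
LDC −: excludes Salmonella enterica, Klebsiella oxytoca — 5 left.
ODC −: excludes Proteus mirabilis, Enterobacter cloacae — 3 left.
Motility +: all 3 remaining candidates are consistent.
ADH −: all 3 remaining candidates are consistent.
Urease +: all 3 remaining candidates are consistent.
indole production +: excludes Citrobacter freundii — 2 left.
H2S −: excludes Proteus vulgaris — 1 left.
ONPG −: the one remaining candidate is consistent.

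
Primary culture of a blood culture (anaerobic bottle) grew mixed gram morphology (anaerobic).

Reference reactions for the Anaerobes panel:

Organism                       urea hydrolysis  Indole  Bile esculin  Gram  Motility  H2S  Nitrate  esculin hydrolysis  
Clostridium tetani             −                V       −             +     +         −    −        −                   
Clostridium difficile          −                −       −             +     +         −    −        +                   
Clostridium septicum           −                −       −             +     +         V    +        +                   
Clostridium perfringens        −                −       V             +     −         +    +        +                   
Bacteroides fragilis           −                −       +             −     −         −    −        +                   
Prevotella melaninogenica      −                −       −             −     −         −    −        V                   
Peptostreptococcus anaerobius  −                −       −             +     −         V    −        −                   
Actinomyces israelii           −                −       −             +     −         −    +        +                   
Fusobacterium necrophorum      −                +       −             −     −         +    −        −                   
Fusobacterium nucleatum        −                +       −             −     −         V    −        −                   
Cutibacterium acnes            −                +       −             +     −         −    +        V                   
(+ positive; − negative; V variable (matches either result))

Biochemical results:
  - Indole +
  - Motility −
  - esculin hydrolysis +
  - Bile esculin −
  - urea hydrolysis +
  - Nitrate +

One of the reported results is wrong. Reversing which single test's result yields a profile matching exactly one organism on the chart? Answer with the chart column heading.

urea hydrolysis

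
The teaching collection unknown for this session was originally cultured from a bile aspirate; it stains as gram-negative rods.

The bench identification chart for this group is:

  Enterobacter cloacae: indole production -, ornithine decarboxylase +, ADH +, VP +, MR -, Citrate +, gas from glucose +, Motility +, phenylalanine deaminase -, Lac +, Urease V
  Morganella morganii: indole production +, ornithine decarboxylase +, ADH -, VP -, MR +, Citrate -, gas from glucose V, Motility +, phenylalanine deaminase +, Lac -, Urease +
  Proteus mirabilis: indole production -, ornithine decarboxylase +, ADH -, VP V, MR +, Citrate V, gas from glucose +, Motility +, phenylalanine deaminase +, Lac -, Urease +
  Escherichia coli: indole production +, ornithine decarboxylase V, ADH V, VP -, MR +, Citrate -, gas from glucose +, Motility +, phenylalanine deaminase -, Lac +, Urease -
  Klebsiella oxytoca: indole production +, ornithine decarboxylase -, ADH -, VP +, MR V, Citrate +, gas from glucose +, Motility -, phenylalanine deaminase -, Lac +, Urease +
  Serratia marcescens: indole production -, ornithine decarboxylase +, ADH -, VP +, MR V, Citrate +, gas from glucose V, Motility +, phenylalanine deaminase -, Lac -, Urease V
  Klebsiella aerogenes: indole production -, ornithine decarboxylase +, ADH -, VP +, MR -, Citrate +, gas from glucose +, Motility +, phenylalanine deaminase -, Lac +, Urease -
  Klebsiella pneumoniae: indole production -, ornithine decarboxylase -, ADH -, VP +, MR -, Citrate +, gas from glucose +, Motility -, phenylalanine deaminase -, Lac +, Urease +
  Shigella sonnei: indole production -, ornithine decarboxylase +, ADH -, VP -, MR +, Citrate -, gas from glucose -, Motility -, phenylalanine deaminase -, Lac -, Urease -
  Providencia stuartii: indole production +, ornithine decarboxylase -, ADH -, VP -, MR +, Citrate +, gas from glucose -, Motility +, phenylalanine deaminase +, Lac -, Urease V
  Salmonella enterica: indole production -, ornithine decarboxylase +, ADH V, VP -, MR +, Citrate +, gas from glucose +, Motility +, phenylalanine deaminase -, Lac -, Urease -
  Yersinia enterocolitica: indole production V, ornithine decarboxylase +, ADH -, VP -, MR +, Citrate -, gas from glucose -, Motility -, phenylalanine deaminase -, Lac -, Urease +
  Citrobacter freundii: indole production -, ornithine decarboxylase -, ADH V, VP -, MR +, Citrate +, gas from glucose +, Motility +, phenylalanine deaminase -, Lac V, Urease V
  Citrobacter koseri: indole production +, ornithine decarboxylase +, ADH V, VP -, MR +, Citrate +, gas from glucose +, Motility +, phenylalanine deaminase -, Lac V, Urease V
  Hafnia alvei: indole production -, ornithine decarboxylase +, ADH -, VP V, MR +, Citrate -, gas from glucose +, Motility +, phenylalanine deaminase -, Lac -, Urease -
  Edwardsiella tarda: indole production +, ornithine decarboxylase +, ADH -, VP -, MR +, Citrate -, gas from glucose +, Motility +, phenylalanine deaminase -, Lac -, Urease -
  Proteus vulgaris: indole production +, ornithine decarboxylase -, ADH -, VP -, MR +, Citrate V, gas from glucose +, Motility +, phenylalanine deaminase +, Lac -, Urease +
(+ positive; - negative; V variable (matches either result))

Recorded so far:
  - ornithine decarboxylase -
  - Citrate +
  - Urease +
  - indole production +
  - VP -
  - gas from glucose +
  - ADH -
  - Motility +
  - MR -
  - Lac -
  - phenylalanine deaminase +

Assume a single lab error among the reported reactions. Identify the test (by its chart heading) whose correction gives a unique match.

MR

As reported, no row in the chart matches all 11 reactions.
Reversing ADH → still no organism matches.
Reversing Lac → still no organism matches.
Reversing MR (to +) → unique match: Proteus vulgaris.
Reversing Citrate → still no organism matches.
Reversing indole production → still no organism matches.
Reversing ornithine decarboxylase → still no organism matches.
Reversing VP → still no organism matches.
Reversing Motility → still no organism matches.
Reversing Urease → still no organism matches.
Reversing phenylalanine deaminase → still no organism matches.
Reversing gas from glucose → still no organism matches.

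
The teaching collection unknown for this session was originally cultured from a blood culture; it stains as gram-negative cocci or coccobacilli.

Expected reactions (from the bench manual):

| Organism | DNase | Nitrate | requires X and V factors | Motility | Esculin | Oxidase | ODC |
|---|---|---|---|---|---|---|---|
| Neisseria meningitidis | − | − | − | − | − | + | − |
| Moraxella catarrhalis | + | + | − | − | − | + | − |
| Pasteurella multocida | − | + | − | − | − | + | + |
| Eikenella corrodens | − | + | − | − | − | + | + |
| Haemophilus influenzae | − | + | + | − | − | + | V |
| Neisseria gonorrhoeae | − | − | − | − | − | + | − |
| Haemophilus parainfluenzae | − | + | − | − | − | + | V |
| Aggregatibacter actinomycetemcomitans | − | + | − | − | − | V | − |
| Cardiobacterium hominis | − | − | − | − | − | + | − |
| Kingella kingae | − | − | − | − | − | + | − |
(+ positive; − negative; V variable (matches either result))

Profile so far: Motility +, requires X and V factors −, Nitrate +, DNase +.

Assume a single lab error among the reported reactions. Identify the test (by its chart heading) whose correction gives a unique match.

Motility

As reported, no row in the chart matches all 4 reactions.
Reversing DNase → still no organism matches.
Reversing Motility (to −) → unique match: Moraxella catarrhalis.
Reversing Nitrate → still no organism matches.
Reversing requires X and V factors → still no organism matches.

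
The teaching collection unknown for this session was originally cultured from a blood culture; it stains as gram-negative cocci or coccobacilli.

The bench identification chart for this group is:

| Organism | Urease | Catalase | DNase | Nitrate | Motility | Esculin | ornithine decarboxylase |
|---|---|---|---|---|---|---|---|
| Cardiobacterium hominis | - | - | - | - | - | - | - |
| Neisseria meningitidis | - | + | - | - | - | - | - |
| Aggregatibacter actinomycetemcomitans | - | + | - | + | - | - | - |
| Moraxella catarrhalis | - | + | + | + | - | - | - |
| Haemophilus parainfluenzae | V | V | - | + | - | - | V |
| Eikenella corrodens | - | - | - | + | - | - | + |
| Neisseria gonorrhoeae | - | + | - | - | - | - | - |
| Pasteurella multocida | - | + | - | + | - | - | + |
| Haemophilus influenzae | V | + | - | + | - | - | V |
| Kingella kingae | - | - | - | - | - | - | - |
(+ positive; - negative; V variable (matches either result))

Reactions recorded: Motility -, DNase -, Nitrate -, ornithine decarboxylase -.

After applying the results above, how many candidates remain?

Motility -: all 10 remaining candidates are consistent.
DNase -: excludes Moraxella catarrhalis — 9 left.
ornithine decarboxylase -: excludes Eikenella corrodens, Pasteurella multocida — 7 left.
Nitrate -: excludes Aggregatibacter actinomycetemcomitans, Haemophilus parainfluenzae, Haemophilus influenzae — 4 left.
Still consistent: Cardiobacterium hominis, Kingella kingae, Neisseria gonorrhoeae, Neisseria meningitidis.

4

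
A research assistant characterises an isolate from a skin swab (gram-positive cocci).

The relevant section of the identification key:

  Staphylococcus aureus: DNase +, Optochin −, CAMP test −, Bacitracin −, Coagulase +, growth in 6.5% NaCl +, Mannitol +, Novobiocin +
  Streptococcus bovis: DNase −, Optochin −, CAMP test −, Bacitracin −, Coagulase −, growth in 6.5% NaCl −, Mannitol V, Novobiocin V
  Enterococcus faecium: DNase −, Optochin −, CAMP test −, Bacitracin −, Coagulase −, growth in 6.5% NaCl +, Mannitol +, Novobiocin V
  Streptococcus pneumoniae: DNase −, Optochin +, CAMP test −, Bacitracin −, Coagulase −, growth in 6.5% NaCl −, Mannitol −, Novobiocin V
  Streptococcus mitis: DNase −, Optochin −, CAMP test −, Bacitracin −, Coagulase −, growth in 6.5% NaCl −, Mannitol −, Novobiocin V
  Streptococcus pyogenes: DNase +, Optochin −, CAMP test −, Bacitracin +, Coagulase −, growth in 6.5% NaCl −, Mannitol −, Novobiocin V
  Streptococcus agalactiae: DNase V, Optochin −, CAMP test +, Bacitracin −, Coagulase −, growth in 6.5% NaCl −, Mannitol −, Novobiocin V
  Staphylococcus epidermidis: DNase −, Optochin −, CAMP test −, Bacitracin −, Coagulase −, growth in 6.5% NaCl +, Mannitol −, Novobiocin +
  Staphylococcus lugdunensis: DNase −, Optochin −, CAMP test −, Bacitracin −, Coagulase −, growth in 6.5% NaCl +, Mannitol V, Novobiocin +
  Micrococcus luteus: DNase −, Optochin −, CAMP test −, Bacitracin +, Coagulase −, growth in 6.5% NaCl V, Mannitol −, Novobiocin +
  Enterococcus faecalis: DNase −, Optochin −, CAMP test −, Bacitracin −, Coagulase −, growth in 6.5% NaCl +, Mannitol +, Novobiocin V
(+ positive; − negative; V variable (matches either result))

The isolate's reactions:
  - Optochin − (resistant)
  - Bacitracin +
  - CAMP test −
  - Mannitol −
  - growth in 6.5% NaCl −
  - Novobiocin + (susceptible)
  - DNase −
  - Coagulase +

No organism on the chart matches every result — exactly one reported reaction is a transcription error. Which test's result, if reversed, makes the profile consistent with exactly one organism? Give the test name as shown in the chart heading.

Coagulase

As reported, no row in the chart matches all 8 reactions.
Reversing Optochin → still no organism matches.
Reversing DNase → still no organism matches.
Reversing Mannitol → still no organism matches.
Reversing Coagulase (to −) → unique match: Micrococcus luteus.
Reversing growth in 6.5% NaCl → still no organism matches.
Reversing CAMP test → still no organism matches.
Reversing Novobiocin → still no organism matches.
Reversing Bacitracin → still no organism matches.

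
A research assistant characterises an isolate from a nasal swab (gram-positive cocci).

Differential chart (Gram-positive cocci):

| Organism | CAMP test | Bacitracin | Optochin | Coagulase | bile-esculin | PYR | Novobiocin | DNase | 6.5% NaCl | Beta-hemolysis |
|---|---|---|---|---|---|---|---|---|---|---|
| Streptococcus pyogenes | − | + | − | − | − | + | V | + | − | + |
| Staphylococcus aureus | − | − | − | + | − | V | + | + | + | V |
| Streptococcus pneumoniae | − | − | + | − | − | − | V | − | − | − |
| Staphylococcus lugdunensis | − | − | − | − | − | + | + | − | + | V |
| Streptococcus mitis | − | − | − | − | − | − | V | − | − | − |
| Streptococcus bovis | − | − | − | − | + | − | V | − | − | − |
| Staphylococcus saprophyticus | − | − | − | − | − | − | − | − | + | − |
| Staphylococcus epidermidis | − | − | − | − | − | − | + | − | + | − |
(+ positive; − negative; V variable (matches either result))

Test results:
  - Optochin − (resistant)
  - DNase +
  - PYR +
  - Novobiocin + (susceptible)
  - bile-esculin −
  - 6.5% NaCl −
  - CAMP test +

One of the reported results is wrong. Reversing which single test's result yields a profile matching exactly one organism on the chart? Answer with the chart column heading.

As reported, no row in the chart matches all 7 reactions.
Reversing PYR → still no organism matches.
Reversing DNase → still no organism matches.
Reversing 6.5% NaCl → still no organism matches.
Reversing Novobiocin → still no organism matches.
Reversing CAMP test (to −) → unique match: Streptococcus pyogenes.
Reversing bile-esculin → still no organism matches.
Reversing Optochin → still no organism matches.

CAMP test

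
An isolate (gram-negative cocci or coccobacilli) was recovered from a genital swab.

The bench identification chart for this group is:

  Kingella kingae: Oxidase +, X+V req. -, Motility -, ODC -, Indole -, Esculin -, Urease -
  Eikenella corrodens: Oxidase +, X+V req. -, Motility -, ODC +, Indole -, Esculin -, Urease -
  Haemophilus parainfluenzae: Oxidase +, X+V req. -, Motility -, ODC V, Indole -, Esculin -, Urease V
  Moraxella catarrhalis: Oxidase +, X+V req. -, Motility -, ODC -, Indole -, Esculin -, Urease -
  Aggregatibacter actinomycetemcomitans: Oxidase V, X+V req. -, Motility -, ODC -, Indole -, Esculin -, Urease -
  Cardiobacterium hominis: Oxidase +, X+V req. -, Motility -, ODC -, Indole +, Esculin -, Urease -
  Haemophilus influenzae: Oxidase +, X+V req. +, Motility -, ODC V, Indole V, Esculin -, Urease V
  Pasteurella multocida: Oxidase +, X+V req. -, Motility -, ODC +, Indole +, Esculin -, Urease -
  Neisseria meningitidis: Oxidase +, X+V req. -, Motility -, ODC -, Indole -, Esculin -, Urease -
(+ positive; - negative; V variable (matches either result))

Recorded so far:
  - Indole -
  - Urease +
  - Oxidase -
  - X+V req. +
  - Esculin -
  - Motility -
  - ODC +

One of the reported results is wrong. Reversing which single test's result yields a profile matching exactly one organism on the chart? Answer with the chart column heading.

As reported, no row in the chart matches all 7 reactions.
Reversing X+V req. → still no organism matches.
Reversing Indole → still no organism matches.
Reversing Urease → still no organism matches.
Reversing Motility → still no organism matches.
Reversing Oxidase (to +) → unique match: Haemophilus influenzae.
Reversing ODC → still no organism matches.
Reversing Esculin → still no organism matches.

Oxidase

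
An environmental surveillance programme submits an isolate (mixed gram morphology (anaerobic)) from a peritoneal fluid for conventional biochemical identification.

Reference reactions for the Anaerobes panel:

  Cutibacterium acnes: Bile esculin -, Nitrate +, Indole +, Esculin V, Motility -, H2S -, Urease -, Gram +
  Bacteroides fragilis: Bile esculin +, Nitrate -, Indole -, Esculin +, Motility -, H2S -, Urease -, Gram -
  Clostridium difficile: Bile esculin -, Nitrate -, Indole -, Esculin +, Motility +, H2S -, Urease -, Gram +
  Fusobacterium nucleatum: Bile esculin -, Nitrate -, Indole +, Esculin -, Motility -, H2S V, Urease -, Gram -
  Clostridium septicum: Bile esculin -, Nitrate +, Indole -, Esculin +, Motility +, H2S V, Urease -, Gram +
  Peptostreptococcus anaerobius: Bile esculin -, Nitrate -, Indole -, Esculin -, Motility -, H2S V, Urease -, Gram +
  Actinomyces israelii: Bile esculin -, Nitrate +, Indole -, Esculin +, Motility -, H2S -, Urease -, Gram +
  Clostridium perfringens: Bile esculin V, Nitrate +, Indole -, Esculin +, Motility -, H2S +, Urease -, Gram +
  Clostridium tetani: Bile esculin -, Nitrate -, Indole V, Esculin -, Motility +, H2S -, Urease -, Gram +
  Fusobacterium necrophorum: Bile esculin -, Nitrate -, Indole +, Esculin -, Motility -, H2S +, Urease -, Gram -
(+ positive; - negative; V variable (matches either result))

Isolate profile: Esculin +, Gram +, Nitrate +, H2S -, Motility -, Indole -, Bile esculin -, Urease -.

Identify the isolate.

Indole -: excludes Cutibacterium acnes, Fusobacterium nucleatum, Fusobacterium necrophorum — 7 left.
Esculin +: excludes Peptostreptococcus anaerobius, Clostridium tetani — 5 left.
H2S -: excludes Clostridium perfringens — 4 left.
Motility -: excludes Clostridium difficile, Clostridium septicum — 2 left.
Urease -: all 2 remaining candidates are consistent.
Nitrate +: excludes Bacteroides fragilis — 1 left.
Gram +: the one remaining candidate is consistent.
Bile esculin -: the one remaining candidate is consistent.

Actinomyces israelii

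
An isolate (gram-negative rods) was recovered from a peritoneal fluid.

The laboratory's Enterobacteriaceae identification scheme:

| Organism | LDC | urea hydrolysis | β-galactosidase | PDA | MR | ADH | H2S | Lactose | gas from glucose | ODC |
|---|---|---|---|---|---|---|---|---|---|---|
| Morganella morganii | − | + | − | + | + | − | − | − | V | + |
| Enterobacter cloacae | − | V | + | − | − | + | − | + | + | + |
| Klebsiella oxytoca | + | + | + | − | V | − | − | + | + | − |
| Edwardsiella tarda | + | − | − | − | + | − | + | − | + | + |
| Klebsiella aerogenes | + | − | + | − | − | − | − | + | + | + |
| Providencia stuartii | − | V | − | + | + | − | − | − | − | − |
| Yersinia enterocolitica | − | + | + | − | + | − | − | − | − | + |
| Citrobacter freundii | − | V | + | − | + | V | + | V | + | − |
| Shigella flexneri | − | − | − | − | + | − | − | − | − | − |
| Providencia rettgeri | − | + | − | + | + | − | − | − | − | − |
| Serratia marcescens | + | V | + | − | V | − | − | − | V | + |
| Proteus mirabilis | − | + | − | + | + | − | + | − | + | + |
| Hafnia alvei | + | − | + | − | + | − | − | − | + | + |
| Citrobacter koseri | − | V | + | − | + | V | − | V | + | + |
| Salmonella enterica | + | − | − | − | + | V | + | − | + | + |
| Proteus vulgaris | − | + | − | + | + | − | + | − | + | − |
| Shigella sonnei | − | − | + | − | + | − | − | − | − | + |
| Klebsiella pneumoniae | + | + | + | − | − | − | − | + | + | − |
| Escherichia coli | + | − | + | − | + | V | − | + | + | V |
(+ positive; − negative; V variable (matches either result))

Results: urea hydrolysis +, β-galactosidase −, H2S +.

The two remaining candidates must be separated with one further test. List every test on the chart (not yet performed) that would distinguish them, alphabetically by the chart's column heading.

ODC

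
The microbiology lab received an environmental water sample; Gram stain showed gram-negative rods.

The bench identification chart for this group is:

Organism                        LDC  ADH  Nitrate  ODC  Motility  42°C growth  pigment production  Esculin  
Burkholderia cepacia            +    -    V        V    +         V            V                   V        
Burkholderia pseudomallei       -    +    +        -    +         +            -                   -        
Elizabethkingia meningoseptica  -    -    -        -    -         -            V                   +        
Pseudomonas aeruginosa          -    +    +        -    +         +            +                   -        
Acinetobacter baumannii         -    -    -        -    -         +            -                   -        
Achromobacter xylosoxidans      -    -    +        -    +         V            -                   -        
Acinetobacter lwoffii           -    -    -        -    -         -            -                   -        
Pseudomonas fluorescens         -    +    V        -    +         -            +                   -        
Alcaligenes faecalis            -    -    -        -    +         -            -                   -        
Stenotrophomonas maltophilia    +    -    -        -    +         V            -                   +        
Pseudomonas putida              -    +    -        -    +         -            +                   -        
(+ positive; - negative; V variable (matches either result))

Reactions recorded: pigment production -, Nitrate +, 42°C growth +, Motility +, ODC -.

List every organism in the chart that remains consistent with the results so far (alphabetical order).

Nitrate +: excludes 6 organisms — 5 left.
ODC -: all 5 remaining candidates are consistent.
42°C growth +: excludes Pseudomonas fluorescens — 4 left.
Motility +: all 4 remaining candidates are consistent.
pigment production -: excludes Pseudomonas aeruginosa — 3 left.

Achromobacter xylosoxidans, Burkholderia cepacia, Burkholderia pseudomallei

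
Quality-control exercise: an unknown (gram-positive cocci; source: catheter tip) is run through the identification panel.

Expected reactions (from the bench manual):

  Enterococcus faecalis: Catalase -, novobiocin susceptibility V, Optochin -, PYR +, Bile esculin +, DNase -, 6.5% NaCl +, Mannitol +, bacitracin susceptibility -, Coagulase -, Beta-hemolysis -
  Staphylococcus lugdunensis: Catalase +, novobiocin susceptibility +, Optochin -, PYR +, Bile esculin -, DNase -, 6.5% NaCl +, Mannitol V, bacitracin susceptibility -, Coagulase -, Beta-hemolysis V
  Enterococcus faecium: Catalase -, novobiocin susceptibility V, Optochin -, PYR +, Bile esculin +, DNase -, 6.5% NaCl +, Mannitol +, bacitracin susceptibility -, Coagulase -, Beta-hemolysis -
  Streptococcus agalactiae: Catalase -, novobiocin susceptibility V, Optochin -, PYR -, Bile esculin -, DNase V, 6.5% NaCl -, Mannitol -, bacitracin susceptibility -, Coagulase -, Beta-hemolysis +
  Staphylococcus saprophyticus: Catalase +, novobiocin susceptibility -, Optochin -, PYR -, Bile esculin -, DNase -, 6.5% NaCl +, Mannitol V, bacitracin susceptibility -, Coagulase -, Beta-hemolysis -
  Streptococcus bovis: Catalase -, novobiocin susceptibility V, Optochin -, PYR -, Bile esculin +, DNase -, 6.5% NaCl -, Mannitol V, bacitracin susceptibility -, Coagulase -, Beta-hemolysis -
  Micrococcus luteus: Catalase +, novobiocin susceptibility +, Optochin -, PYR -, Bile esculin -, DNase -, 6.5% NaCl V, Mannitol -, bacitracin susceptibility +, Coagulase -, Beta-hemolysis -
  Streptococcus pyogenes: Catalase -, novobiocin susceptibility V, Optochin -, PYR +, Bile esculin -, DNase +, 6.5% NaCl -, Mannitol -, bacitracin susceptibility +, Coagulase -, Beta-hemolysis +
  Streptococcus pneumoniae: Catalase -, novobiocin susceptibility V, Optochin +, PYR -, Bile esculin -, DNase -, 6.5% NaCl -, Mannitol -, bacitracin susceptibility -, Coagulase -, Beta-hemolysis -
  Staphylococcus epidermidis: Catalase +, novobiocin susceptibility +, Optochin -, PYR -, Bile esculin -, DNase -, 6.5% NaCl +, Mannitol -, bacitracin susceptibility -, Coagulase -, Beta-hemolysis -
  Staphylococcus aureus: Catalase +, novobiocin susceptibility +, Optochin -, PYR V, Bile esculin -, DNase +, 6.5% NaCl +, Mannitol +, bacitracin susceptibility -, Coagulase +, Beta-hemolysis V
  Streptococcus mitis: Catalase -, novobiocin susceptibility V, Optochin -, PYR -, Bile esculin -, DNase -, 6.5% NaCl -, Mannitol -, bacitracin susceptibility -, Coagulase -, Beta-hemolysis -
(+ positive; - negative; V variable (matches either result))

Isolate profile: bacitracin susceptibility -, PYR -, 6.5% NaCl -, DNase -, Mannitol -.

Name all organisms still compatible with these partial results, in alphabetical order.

bacitracin susceptibility -: excludes Micrococcus luteus, Streptococcus pyogenes — 10 left.
Mannitol -: excludes Enterococcus faecalis, Enterococcus faecium, Staphylococcus aureus — 7 left.
PYR -: excludes Staphylococcus lugdunensis — 6 left.
DNase -: all 6 remaining candidates are consistent.
6.5% NaCl -: excludes Staphylococcus saprophyticus, Staphylococcus epidermidis — 4 left.

Streptococcus agalactiae, Streptococcus bovis, Streptococcus mitis, Streptococcus pneumoniae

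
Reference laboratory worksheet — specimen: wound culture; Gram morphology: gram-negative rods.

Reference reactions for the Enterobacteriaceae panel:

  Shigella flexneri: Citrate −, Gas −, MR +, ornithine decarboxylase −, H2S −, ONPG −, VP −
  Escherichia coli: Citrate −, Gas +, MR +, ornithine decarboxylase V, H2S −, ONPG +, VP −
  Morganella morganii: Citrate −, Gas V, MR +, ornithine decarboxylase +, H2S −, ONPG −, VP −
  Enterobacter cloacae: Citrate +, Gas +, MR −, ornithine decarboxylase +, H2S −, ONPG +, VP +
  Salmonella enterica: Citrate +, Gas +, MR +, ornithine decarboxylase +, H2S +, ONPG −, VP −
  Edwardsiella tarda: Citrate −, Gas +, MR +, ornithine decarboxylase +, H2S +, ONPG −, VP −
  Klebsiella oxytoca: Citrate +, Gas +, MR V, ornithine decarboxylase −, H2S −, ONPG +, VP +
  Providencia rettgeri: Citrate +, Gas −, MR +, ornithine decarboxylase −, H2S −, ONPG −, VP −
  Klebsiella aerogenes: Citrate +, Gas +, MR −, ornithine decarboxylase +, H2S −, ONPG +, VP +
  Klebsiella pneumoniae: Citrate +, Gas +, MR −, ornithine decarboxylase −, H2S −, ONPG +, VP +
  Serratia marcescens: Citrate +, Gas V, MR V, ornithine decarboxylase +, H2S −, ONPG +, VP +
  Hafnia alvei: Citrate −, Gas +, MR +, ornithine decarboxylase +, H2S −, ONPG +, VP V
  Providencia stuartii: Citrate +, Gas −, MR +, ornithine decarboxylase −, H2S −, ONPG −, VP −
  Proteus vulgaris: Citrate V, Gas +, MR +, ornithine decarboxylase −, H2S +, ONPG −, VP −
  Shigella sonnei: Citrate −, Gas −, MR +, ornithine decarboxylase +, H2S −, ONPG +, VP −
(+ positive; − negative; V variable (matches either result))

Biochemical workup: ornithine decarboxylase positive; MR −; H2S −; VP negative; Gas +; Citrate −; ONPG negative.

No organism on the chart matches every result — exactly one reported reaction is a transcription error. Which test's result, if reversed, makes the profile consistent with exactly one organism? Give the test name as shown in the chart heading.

As reported, no row in the chart matches all 7 reactions.
Reversing Gas → still no organism matches.
Reversing ornithine decarboxylase → still no organism matches.
Reversing VP → still no organism matches.
Reversing H2S → still no organism matches.
Reversing MR (to +) → unique match: Morganella morganii.
Reversing Citrate → still no organism matches.
Reversing ONPG → still no organism matches.

MR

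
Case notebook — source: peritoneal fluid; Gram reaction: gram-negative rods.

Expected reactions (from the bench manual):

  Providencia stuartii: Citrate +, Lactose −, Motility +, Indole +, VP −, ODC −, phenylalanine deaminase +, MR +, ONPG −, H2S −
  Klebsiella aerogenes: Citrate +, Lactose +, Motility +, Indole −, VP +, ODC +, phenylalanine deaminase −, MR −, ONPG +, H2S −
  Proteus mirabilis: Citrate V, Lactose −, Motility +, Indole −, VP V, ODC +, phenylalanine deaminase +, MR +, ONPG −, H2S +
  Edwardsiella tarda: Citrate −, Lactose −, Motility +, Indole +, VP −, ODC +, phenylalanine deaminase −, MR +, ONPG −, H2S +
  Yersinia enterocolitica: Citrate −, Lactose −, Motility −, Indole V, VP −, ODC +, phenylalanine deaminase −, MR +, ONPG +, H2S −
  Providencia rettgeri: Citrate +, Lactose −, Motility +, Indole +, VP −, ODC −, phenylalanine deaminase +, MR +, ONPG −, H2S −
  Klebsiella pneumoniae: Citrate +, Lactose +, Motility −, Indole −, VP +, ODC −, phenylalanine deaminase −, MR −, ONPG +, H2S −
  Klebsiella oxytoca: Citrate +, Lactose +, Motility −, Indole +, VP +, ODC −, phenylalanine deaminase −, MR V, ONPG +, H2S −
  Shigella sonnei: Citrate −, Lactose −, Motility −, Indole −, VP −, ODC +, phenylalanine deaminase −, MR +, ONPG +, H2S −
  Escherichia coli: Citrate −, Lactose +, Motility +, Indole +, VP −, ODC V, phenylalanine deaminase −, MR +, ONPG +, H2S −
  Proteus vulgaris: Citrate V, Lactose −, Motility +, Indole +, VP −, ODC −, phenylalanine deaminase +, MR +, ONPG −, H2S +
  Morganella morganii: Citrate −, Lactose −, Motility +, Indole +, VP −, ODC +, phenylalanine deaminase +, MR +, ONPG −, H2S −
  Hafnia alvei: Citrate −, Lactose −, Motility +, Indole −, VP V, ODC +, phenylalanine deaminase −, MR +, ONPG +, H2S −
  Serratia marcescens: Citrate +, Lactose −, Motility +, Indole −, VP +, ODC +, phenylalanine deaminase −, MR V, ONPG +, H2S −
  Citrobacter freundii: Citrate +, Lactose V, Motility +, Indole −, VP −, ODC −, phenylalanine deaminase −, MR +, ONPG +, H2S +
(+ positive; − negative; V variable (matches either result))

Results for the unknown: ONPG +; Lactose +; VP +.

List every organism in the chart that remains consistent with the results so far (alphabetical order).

VP +: excludes 9 organisms — 6 left.
ONPG +: excludes Proteus mirabilis — 5 left.
Lactose +: excludes Hafnia alvei, Serratia marcescens — 3 left.

Klebsiella aerogenes, Klebsiella oxytoca, Klebsiella pneumoniae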